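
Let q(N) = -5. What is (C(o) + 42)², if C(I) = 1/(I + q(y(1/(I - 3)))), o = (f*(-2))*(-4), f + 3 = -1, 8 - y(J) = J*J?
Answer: 2411809/1369 ≈ 1761.7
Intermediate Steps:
y(J) = 8 - J² (y(J) = 8 - J*J = 8 - J²)
f = -4 (f = -3 - 1 = -4)
o = -32 (o = -4*(-2)*(-4) = 8*(-4) = -32)
C(I) = 1/(-5 + I) (C(I) = 1/(I - 5) = 1/(-5 + I))
(C(o) + 42)² = (1/(-5 - 32) + 42)² = (1/(-37) + 42)² = (-1/37 + 42)² = (1553/37)² = 2411809/1369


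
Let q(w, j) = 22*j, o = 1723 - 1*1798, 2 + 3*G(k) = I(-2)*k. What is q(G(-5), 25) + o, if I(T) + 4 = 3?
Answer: 475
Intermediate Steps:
I(T) = -1 (I(T) = -4 + 3 = -1)
G(k) = -⅔ - k/3 (G(k) = -⅔ + (-k)/3 = -⅔ - k/3)
o = -75 (o = 1723 - 1798 = -75)
q(G(-5), 25) + o = 22*25 - 75 = 550 - 75 = 475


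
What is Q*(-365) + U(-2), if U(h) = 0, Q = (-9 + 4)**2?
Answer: -9125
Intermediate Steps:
Q = 25 (Q = (-5)**2 = 25)
Q*(-365) + U(-2) = 25*(-365) + 0 = -9125 + 0 = -9125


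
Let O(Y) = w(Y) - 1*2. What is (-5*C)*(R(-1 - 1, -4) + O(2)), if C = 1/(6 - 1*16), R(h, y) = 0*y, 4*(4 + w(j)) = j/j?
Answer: -23/8 ≈ -2.8750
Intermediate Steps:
w(j) = -15/4 (w(j) = -4 + (j/j)/4 = -4 + (1/4)*1 = -4 + 1/4 = -15/4)
R(h, y) = 0
O(Y) = -23/4 (O(Y) = -15/4 - 1*2 = -15/4 - 2 = -23/4)
C = -1/10 (C = 1/(6 - 16) = 1/(-10) = -1/10 ≈ -0.10000)
(-5*C)*(R(-1 - 1, -4) + O(2)) = (-5*(-1/10))*(0 - 23/4) = (1/2)*(-23/4) = -23/8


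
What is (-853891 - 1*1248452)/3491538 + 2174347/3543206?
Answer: 11898403669/1030936532569 ≈ 0.011541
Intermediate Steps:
(-853891 - 1*1248452)/3491538 + 2174347/3543206 = (-853891 - 1248452)*(1/3491538) + 2174347*(1/3543206) = -2102343*1/3491538 + 2174347/3543206 = -700781/1163846 + 2174347/3543206 = 11898403669/1030936532569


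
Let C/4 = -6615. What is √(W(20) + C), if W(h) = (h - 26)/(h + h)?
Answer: I*√2646015/10 ≈ 162.67*I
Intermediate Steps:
C = -26460 (C = 4*(-6615) = -26460)
W(h) = (-26 + h)/(2*h) (W(h) = (-26 + h)/((2*h)) = (-26 + h)*(1/(2*h)) = (-26 + h)/(2*h))
√(W(20) + C) = √((½)*(-26 + 20)/20 - 26460) = √((½)*(1/20)*(-6) - 26460) = √(-3/20 - 26460) = √(-529203/20) = I*√2646015/10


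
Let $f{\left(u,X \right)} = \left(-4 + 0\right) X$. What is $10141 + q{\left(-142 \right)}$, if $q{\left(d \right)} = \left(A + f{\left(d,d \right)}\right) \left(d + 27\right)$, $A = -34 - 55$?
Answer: $-44944$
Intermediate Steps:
$A = -89$
$f{\left(u,X \right)} = - 4 X$
$q{\left(d \right)} = \left(-89 - 4 d\right) \left(27 + d\right)$ ($q{\left(d \right)} = \left(-89 - 4 d\right) \left(d + 27\right) = \left(-89 - 4 d\right) \left(27 + d\right)$)
$10141 + q{\left(-142 \right)} = 10141 - \left(-25571 + 80656\right) = 10141 - 55085 = -44944$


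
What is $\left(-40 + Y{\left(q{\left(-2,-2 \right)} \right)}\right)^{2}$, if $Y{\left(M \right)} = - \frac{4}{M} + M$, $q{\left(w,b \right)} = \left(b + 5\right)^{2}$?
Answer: $\frac{80089}{81} \approx 988.75$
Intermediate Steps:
$q{\left(w,b \right)} = \left(5 + b\right)^{2}$
$Y{\left(M \right)} = M - \frac{4}{M}$
$\left(-40 + Y{\left(q{\left(-2,-2 \right)} \right)}\right)^{2} = \left(-40 + \left(\left(5 - 2\right)^{2} - \frac{4}{\left(5 - 2\right)^{2}}\right)\right)^{2} = \left(-40 + \left(3^{2} - \frac{4}{3^{2}}\right)\right)^{2} = \left(-40 + \left(9 - \frac{4}{9}\right)\right)^{2} = \left(-40 + \frac{77}{9}\right)^{2} = \left(- \frac{283}{9}\right)^{2} = \frac{80089}{81}$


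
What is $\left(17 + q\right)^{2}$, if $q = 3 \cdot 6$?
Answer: $1225$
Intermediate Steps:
$q = 18$
$\left(17 + q\right)^{2} = \left(17 + 18\right)^{2} = 35^{2} = 1225$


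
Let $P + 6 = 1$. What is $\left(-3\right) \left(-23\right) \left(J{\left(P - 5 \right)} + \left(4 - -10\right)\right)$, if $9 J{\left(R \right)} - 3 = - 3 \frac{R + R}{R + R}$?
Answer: $966$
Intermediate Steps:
$P = -5$ ($P = -6 + 1 = -5$)
$J{\left(R \right)} = 0$ ($J{\left(R \right)} = \frac{1}{3} + \frac{\left(-3\right) \frac{R + R}{R + R}}{9} = \frac{1}{3} + \frac{\left(-3\right) \frac{2 R}{2 R}}{9} = \frac{1}{3} + \frac{\left(-3\right) 2 R \frac{1}{2 R}}{9} = \frac{1}{3} + \frac{\left(-3\right) 1}{9} = \frac{1}{3} + \frac{1}{9} \left(-3\right) = \frac{1}{3} - \frac{1}{3} = 0$)
$\left(-3\right) \left(-23\right) \left(J{\left(P - 5 \right)} + \left(4 - -10\right)\right) = \left(-3\right) \left(-23\right) \left(0 + \left(4 - -10\right)\right) = 69 \left(0 + \left(4 + 10\right)\right) = 69 \left(0 + 14\right) = 69 \cdot 14 = 966$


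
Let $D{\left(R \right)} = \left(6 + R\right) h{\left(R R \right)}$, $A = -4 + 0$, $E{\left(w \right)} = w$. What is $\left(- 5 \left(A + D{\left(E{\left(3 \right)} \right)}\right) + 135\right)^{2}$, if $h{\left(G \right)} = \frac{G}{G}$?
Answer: $12100$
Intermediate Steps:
$h{\left(G \right)} = 1$
$A = -4$
$D{\left(R \right)} = 6 + R$ ($D{\left(R \right)} = \left(6 + R\right) 1 = 6 + R$)
$\left(- 5 \left(A + D{\left(E{\left(3 \right)} \right)}\right) + 135\right)^{2} = \left(- 5 \left(-4 + \left(6 + 3\right)\right) + 135\right)^{2} = \left(- 5 \left(-4 + 9\right) + 135\right)^{2} = \left(\left(-5\right) 5 + 135\right)^{2} = \left(-25 + 135\right)^{2} = 110^{2} = 12100$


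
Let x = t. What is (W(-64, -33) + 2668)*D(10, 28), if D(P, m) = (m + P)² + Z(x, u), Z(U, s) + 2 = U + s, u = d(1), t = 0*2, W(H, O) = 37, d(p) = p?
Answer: 3903315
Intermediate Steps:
t = 0
x = 0
u = 1
Z(U, s) = -2 + U + s (Z(U, s) = -2 + (U + s) = -2 + U + s)
D(P, m) = -1 + (P + m)² (D(P, m) = (m + P)² + (-2 + 0 + 1) = (P + m)² - 1 = -1 + (P + m)²)
(W(-64, -33) + 2668)*D(10, 28) = (37 + 2668)*(-1 + (10 + 28)²) = 2705*(-1 + 38²) = 2705*(-1 + 1444) = 2705*1443 = 3903315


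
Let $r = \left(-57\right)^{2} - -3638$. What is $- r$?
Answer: $-6887$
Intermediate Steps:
$r = 6887$ ($r = 3249 + 3638 = 6887$)
$- r = \left(-1\right) 6887 = -6887$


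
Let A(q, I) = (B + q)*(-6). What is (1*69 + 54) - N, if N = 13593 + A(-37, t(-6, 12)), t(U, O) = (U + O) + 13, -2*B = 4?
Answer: -13704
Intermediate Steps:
B = -2 (B = -½*4 = -2)
t(U, O) = 13 + O + U (t(U, O) = (O + U) + 13 = 13 + O + U)
A(q, I) = 12 - 6*q (A(q, I) = (-2 + q)*(-6) = 12 - 6*q)
N = 13827 (N = 13593 + (12 - 6*(-37)) = 13593 + (12 + 222) = 13593 + 234 = 13827)
(1*69 + 54) - N = (1*69 + 54) - 1*13827 = (69 + 54) - 13827 = 123 - 13827 = -13704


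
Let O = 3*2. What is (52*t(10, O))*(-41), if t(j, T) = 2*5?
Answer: -21320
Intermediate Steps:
O = 6
t(j, T) = 10
(52*t(10, O))*(-41) = (52*10)*(-41) = 520*(-41) = -21320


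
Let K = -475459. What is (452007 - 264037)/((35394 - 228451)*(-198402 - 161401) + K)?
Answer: 93985/34731006156 ≈ 2.7061e-6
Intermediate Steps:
(452007 - 264037)/((35394 - 228451)*(-198402 - 161401) + K) = (452007 - 264037)/((35394 - 228451)*(-198402 - 161401) - 475459) = 187970/(-193057*(-359803) - 475459) = 187970/(69462487771 - 475459) = 187970/69462012312 = 187970*(1/69462012312) = 93985/34731006156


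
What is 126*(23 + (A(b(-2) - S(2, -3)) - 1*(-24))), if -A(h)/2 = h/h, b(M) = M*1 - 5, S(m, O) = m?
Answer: 5670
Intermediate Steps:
b(M) = -5 + M (b(M) = M - 5 = -5 + M)
A(h) = -2 (A(h) = -2*h/h = -2*1 = -2)
126*(23 + (A(b(-2) - S(2, -3)) - 1*(-24))) = 126*(23 + (-2 - 1*(-24))) = 126*(23 + (-2 + 24)) = 126*(23 + 22) = 126*45 = 5670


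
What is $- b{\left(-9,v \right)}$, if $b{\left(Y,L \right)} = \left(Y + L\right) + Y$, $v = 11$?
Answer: $7$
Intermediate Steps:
$b{\left(Y,L \right)} = L + 2 Y$ ($b{\left(Y,L \right)} = \left(L + Y\right) + Y = L + 2 Y$)
$- b{\left(-9,v \right)} = - (11 + 2 \left(-9\right)) = - (11 - 18) = \left(-1\right) \left(-7\right) = 7$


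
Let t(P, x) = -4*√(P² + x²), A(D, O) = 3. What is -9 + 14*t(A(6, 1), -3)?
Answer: -9 - 168*√2 ≈ -246.59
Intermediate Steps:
-9 + 14*t(A(6, 1), -3) = -9 + 14*(-4*√(3² + (-3)²)) = -9 + 14*(-4*√(9 + 9)) = -9 + 14*(-12*√2) = -9 - 168*√2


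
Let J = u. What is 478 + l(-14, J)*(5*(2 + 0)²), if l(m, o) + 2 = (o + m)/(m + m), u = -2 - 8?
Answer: 3186/7 ≈ 455.14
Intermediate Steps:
u = -10
J = -10
l(m, o) = -2 + (m + o)/(2*m) (l(m, o) = -2 + (o + m)/(m + m) = -2 + (m + o)/((2*m)) = -2 + (m + o)*(1/(2*m)) = -2 + (m + o)/(2*m))
478 + l(-14, J)*(5*(2 + 0)²) = 478 + ((½)*(-10 - 3*(-14))/(-14))*(5*(2 + 0)²) = 478 + ((½)*(-1/14)*(-10 + 42))*(5*2²) = 478 + ((½)*(-1/14)*32)*(5*4) = 478 - 8/7*20 = 478 - 160/7 = 3186/7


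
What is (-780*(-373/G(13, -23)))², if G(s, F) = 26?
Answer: 125216100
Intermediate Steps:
(-780*(-373/G(13, -23)))² = (-780/(26/(-373)))² = (-780/(26*(-1/373)))² = (-780/(-26/373))² = (-780*(-373/26))² = 11190² = 125216100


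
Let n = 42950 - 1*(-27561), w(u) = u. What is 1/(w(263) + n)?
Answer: 1/70774 ≈ 1.4129e-5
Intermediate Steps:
n = 70511 (n = 42950 + 27561 = 70511)
1/(w(263) + n) = 1/(263 + 70511) = 1/70774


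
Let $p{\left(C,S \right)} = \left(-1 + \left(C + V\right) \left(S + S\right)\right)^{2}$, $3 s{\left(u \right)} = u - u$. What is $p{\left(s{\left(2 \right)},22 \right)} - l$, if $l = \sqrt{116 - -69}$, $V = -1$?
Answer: $2025 - \sqrt{185} \approx 2011.4$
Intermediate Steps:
$s{\left(u \right)} = 0$ ($s{\left(u \right)} = \frac{u - u}{3} = \frac{1}{3} \cdot 0 = 0$)
$p{\left(C,S \right)} = \left(-1 + 2 S \left(-1 + C\right)\right)^{2}$ ($p{\left(C,S \right)} = \left(-1 + \left(C - 1\right) \left(S + S\right)\right)^{2} = \left(-1 + \left(-1 + C\right) 2 S\right)^{2} = \left(-1 + 2 S \left(-1 + C\right)\right)^{2}$)
$l = \sqrt{185}$ ($l = \sqrt{116 + 69} = \sqrt{185} \approx 13.601$)
$p{\left(s{\left(2 \right)},22 \right)} - l = \left(-1 - 44 + 2 \cdot 0 \cdot 22\right)^{2} - \sqrt{185} = \left(-1 - 44 + 0\right)^{2} - \sqrt{185} = \left(-45\right)^{2} - \sqrt{185} = 2025 - \sqrt{185}$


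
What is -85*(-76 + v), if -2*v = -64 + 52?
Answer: 5950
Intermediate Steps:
v = 6 (v = -(-64 + 52)/2 = -½*(-12) = 6)
-85*(-76 + v) = -85*(-76 + 6) = -85*(-70) = 5950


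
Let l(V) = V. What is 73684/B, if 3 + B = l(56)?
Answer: 73684/53 ≈ 1390.3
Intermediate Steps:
B = 53 (B = -3 + 56 = 53)
73684/B = 73684/53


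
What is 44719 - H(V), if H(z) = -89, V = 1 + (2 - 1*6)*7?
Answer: 44808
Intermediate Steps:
V = -27 (V = 1 + (2 - 6)*7 = 1 - 4*7 = 1 - 28 = -27)
44719 - H(V) = 44719 - 1*(-89) = 44719 + 89 = 44808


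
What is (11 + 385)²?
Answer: 156816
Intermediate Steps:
(11 + 385)² = 396² = 156816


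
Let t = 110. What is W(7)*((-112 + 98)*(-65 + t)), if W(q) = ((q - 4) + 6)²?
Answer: -51030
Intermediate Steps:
W(q) = (2 + q)² (W(q) = ((-4 + q) + 6)² = (2 + q)²)
W(7)*((-112 + 98)*(-65 + t)) = (2 + 7)²*((-112 + 98)*(-65 + 110)) = 9²*(-14*45) = 81*(-630) = -51030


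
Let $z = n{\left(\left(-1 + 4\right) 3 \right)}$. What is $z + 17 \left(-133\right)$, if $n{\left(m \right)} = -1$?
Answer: $-2262$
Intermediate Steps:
$z = -1$
$z + 17 \left(-133\right) = -1 + 17 \left(-133\right) = -1 - 2261 = -2262$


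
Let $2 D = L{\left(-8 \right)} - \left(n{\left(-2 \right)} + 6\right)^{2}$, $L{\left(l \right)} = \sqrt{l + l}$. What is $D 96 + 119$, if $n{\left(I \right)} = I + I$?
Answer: $-73 + 192 i \approx -73.0 + 192.0 i$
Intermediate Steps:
$n{\left(I \right)} = 2 I$
$L{\left(l \right)} = \sqrt{2} \sqrt{l}$ ($L{\left(l \right)} = \sqrt{2 l} = \sqrt{2} \sqrt{l}$)
$D = -2 + 2 i$ ($D = \frac{\sqrt{2} \sqrt{-8} - \left(2 \left(-2\right) + 6\right)^{2}}{2} = \frac{\sqrt{2} \cdot 2 i \sqrt{2} - \left(-4 + 6\right)^{2}}{2} = \frac{4 i - 2^{2}}{2} = \frac{4 i - 4}{2} = \frac{-4 + 4 i}{2} = -2 + 2 i \approx -2.0 + 2.0 i$)
$D 96 + 119 = \left(-2 + 2 i\right) 96 + 119 = \left(-192 + 192 i\right) + 119 = -73 + 192 i$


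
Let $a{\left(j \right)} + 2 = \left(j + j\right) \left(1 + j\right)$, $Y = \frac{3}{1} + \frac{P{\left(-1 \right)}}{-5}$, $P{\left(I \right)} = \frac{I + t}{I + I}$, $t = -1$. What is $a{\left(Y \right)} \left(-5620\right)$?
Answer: $- \frac{541768}{5} \approx -1.0835 \cdot 10^{5}$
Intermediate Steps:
$P{\left(I \right)} = \frac{-1 + I}{2 I}$ ($P{\left(I \right)} = \frac{I - 1}{I + I} = \frac{-1 + I}{2 I}$)
$Y = \frac{14}{5}$ ($Y = \frac{3}{1} + \frac{\frac{1}{2} \frac{1}{-1} \left(-1 - 1\right)}{-5} = 3 \cdot 1 + \frac{1}{2} \left(-1\right) \left(-2\right) \left(- \frac{1}{5}\right) = 3 + 1 \left(- \frac{1}{5}\right) = 3 - \frac{1}{5} = \frac{14}{5} \approx 2.8$)
$a{\left(j \right)} = -2 + 2 j \left(1 + j\right)$ ($a{\left(j \right)} = -2 + \left(j + j\right) \left(1 + j\right) = -2 + 2 j \left(1 + j\right)$)
$a{\left(Y \right)} \left(-5620\right) = \left(-2 + 2 \cdot \frac{14}{5} + 2 \left(\frac{14}{5}\right)^{2}\right) \left(-5620\right) = \left(-2 + \frac{28}{5} + 2 \cdot \frac{196}{25}\right) \left(-5620\right) = \left(-2 + \frac{28}{5} + \frac{392}{25}\right) \left(-5620\right) = \frac{482}{25} \left(-5620\right) = - \frac{541768}{5}$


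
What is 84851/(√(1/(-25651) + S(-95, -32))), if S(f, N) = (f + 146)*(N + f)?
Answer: -84851*I*√1065424083682/83070764 ≈ -1054.3*I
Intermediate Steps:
S(f, N) = (146 + f)*(N + f)
84851/(√(1/(-25651) + S(-95, -32))) = 84851/(√(1/(-25651) + ((-95)² + 146*(-32) + 146*(-95) - 32*(-95)))) = 84851/(√(-1/25651 + (9025 - 4672 - 13870 + 3040))) = 84851/(√(-1/25651 - 6477)) = 84851/(√(-166141528/25651)) = 84851/((2*I*√1065424083682/25651)) = 84851*(-I*√1065424083682/83070764) = -84851*I*√1065424083682/83070764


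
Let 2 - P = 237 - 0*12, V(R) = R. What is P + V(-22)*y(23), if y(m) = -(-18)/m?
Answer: -5801/23 ≈ -252.22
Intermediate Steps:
y(m) = 18/m
P = -235 (P = 2 - (237 - 0*12) = 2 - (237 - 1*0) = 2 - (237 + 0) = 2 - 1*237 = 2 - 237 = -235)
P + V(-22)*y(23) = -235 - 396/23 = -5801/23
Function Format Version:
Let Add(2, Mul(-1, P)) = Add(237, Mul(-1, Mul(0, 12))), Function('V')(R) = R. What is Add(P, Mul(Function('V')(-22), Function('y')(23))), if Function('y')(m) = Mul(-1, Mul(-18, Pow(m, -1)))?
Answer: Rational(-5801, 23) ≈ -252.22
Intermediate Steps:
Function('y')(m) = Mul(18, Pow(m, -1))
P = -235 (P = Add(2, Mul(-1, Add(237, Mul(-1, Mul(0, 12))))) = Add(2, Mul(-1, Add(237, Mul(-1, 0)))) = Add(2, Mul(-1, Add(237, 0))) = Add(2, Mul(-1, 237)) = Add(2, -237) = -235)
Add(P, Mul(Function('V')(-22), Function('y')(23))) = Add(-235, Mul(-22, Mul(18, Pow(23, -1)))) = Add(-235, Mul(-22, Mul(18, Rational(1, 23)))) = Add(-235, Mul(-22, Rational(18, 23))) = Add(-235, Rational(-396, 23)) = Rational(-5801, 23)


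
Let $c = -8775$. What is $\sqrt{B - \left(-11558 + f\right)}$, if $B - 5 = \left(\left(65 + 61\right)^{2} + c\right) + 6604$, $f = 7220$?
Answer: $8 \sqrt{282} \approx 134.34$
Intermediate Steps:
$B = 13710$ ($B = 5 + \left(\left(\left(65 + 61\right)^{2} - 8775\right) + 6604\right) = 5 + \left(\left(126^{2} - 8775\right) + 6604\right) = 5 + \left(\left(15876 - 8775\right) + 6604\right) = 5 + \left(7101 + 6604\right) = 5 + 13705 = 13710$)
$\sqrt{B - \left(-11558 + f\right)} = \sqrt{13710 + \left(11558 - 7220\right)} = \sqrt{13710 + 4338} = \sqrt{18048} = 8 \sqrt{282}$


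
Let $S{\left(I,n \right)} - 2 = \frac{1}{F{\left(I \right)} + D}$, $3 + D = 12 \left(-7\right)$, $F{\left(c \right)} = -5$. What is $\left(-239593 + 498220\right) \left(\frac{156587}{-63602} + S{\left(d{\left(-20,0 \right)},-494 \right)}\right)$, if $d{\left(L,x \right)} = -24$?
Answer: $- \frac{357789505713}{2925692} \approx -1.2229 \cdot 10^{5}$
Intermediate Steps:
$D = -87$ ($D = -3 + 12 \left(-7\right) = -3 - 84 = -87$)
$S{\left(I,n \right)} = \frac{183}{92}$ ($S{\left(I,n \right)} = 2 + \frac{1}{-5 - 87} = 2 + \frac{1}{-92} = 2 - \frac{1}{92} = \frac{183}{92}$)
$\left(-239593 + 498220\right) \left(\frac{156587}{-63602} + S{\left(d{\left(-20,0 \right)},-494 \right)}\right) = \left(-239593 + 498220\right) \left(\frac{156587}{-63602} + \frac{183}{92}\right) = 258627 \left(156587 \left(- \frac{1}{63602}\right) + \frac{183}{92}\right) = 258627 \left(- \frac{156587}{63602} + \frac{183}{92}\right) = 258627 \left(- \frac{1383419}{2925692}\right) = - \frac{357789505713}{2925692}$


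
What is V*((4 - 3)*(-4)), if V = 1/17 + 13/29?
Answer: -1000/493 ≈ -2.0284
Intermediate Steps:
V = 250/493 (V = 1*(1/17) + 13*(1/29) = 1/17 + 13/29 = 250/493 ≈ 0.50710)
V*((4 - 3)*(-4)) = 250*((4 - 3)*(-4))/493 = 250*(1*(-4))/493 = (250/493)*(-4) = -1000/493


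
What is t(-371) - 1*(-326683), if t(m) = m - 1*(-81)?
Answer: 326393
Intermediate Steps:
t(m) = 81 + m (t(m) = m + 81 = 81 + m)
t(-371) - 1*(-326683) = (81 - 371) - 1*(-326683) = -290 + 326683 = 326393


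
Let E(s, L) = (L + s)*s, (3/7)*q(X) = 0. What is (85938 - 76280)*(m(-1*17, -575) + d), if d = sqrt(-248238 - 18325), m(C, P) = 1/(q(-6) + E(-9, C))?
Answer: 4829/117 + 106238*I*sqrt(2203) ≈ 41.273 + 4.9864e+6*I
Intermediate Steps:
q(X) = 0 (q(X) = (7/3)*0 = 0)
E(s, L) = s*(L + s)
m(C, P) = 1/(81 - 9*C) (m(C, P) = 1/(0 - 9*(C - 9)) = 1/(0 - 9*(-9 + C)) = 1/(0 + (81 - 9*C)) = 1/(81 - 9*C))
d = 11*I*sqrt(2203) (d = sqrt(-266563) = 11*I*sqrt(2203) ≈ 516.3*I)
(85938 - 76280)*(m(-1*17, -575) + d) = (85938 - 76280)*(1/(9*(9 - (-1)*17)) + 11*I*sqrt(2203)) = 9658*(1/(9*(9 - 1*(-17))) + 11*I*sqrt(2203)) = 9658*(1/(9*(9 + 17)) + 11*I*sqrt(2203)) = 9658*((1/9)/26 + 11*I*sqrt(2203)) = 9658*((1/9)*(1/26) + 11*I*sqrt(2203)) = 9658*(1/234 + 11*I*sqrt(2203)) = 4829/117 + 106238*I*sqrt(2203)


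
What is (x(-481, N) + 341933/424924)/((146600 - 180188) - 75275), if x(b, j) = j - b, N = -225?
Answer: -109122477/46258501412 ≈ -0.0023590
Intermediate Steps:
(x(-481, N) + 341933/424924)/((146600 - 180188) - 75275) = ((-225 - 1*(-481)) + 341933/424924)/((146600 - 180188) - 75275) = ((-225 + 481) + 341933*(1/424924))/(-33588 - 75275) = (256 + 341933/424924)/(-108863) = (109122477/424924)*(-1/108863) = -109122477/46258501412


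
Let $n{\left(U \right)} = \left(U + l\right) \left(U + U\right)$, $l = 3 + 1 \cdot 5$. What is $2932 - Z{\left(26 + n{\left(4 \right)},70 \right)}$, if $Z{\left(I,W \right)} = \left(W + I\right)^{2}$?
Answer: $-33932$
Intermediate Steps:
$l = 8$ ($l = 3 + 5 = 8$)
$n{\left(U \right)} = 2 U \left(8 + U\right)$ ($n{\left(U \right)} = \left(U + 8\right) \left(U + U\right) = \left(8 + U\right) 2 U = 2 U \left(8 + U\right)$)
$Z{\left(I,W \right)} = \left(I + W\right)^{2}$
$2932 - Z{\left(26 + n{\left(4 \right)},70 \right)} = 2932 - \left(\left(26 + 2 \cdot 4 \left(8 + 4\right)\right) + 70\right)^{2} = 2932 - \left(\left(26 + 2 \cdot 4 \cdot 12\right) + 70\right)^{2} = 2932 - \left(\left(26 + 96\right) + 70\right)^{2} = 2932 - \left(122 + 70\right)^{2} = 2932 - 192^{2} = 2932 - 36864 = -33932$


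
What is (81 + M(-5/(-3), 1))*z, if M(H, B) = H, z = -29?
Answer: -7192/3 ≈ -2397.3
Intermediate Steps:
(81 + M(-5/(-3), 1))*z = (81 - 5/(-3))*(-29) = (81 - 5*(-⅓))*(-29) = (81 + 5/3)*(-29) = (248/3)*(-29) = -7192/3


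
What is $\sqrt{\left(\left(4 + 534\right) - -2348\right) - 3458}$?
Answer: $2 i \sqrt{143} \approx 23.917 i$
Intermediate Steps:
$\sqrt{\left(\left(4 + 534\right) - -2348\right) - 3458} = \sqrt{\left(538 + 2348\right) - 3458} = \sqrt{2886 - 3458} = \sqrt{-572} = 2 i \sqrt{143}$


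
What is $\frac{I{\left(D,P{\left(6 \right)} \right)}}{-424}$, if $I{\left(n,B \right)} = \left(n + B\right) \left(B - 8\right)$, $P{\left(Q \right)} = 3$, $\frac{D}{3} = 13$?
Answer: $\frac{105}{212} \approx 0.49528$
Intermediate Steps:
$D = 39$ ($D = 3 \cdot 13 = 39$)
$I{\left(n,B \right)} = \left(-8 + B\right) \left(B + n\right)$ ($I{\left(n,B \right)} = \left(B + n\right) \left(-8 + B\right) = \left(-8 + B\right) \left(B + n\right)$)
$\frac{I{\left(D,P{\left(6 \right)} \right)}}{-424} = \frac{3^{2} - 24 - 312 + 3 \cdot 39}{-424} = \left(9 - 24 - 312 + 117\right) \left(- \frac{1}{424}\right) = \left(-210\right) \left(- \frac{1}{424}\right) = \frac{105}{212}$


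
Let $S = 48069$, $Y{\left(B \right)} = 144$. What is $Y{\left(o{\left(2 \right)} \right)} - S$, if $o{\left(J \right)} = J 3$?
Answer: $-47925$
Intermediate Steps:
$o{\left(J \right)} = 3 J$
$Y{\left(o{\left(2 \right)} \right)} - S = 144 - 48069 = -47925$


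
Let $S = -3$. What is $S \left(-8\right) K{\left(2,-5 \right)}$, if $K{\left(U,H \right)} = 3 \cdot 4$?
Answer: $288$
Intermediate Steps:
$K{\left(U,H \right)} = 12$
$S \left(-8\right) K{\left(2,-5 \right)} = \left(-3\right) \left(-8\right) 12 = 24 \cdot 12 = 288$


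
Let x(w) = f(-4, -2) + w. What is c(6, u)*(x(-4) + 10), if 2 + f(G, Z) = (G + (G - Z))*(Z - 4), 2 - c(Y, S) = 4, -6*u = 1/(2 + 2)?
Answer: -80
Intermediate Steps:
u = -1/24 (u = -1/(6*(2 + 2)) = -⅙/4 = -⅙*¼ = -1/24 ≈ -0.041667)
c(Y, S) = -2 (c(Y, S) = 2 - 1*4 = 2 - 4 = -2)
f(G, Z) = -2 + (-4 + Z)*(-Z + 2*G) (f(G, Z) = -2 + (G + (G - Z))*(Z - 4) = -2 + (-Z + 2*G)*(-4 + Z) = -2 + (-4 + Z)*(-Z + 2*G))
x(w) = 34 + w (x(w) = (-2 - 1*(-2)² - 8*(-4) + 4*(-2) + 2*(-4)*(-2)) + w = (-2 - 1*4 + 32 - 8 + 16) + w = (-2 - 4 + 32 - 8 + 16) + w = 34 + w)
c(6, u)*(x(-4) + 10) = -2*((34 - 4) + 10) = -2*(30 + 10) = -2*40 = -80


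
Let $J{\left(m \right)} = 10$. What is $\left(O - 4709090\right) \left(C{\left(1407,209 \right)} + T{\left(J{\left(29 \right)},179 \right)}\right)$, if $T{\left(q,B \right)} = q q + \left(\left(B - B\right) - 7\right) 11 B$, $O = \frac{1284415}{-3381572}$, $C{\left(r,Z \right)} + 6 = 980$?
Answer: $\frac{202379744962031555}{3381572} \approx 5.9848 \cdot 10^{10}$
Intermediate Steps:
$C{\left(r,Z \right)} = 974$ ($C{\left(r,Z \right)} = -6 + 980 = 974$)
$O = - \frac{1284415}{3381572}$ ($O = 1284415 \left(- \frac{1}{3381572}\right) = - \frac{1284415}{3381572} \approx -0.37983$)
$T{\left(q,B \right)} = q^{2} - 77 B$ ($T{\left(q,B \right)} = q^{2} + \left(0 - 7\right) 11 B = q^{2} + \left(-7\right) 11 B = q^{2} - 77 B$)
$\left(O - 4709090\right) \left(C{\left(1407,209 \right)} + T{\left(J{\left(29 \right)},179 \right)}\right) = \left(- \frac{1284415}{3381572} - 4709090\right) \left(974 + \left(10^{2} - 13783\right)\right) = - \frac{15924128173895 \left(974 + \left(100 - 13783\right)\right)}{3381572} = - \frac{15924128173895 \left(974 - 13683\right)}{3381572} = \left(- \frac{15924128173895}{3381572}\right) \left(-12709\right) = \frac{202379744962031555}{3381572}$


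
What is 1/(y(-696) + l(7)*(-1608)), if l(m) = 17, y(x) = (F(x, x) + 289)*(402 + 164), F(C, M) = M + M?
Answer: -1/651634 ≈ -1.5346e-6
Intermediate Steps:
F(C, M) = 2*M
y(x) = 163574 + 1132*x (y(x) = (2*x + 289)*(402 + 164) = (289 + 2*x)*566 = 163574 + 1132*x)
1/(y(-696) + l(7)*(-1608)) = 1/((163574 + 1132*(-696)) + 17*(-1608)) = 1/((163574 - 787872) - 27336) = 1/(-624298 - 27336) = 1/(-651634) = -1/651634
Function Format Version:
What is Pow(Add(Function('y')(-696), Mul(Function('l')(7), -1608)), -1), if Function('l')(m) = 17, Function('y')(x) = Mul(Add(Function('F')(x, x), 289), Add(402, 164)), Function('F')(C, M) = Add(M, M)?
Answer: Rational(-1, 651634) ≈ -1.5346e-6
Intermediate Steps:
Function('F')(C, M) = Mul(2, M)
Function('y')(x) = Add(163574, Mul(1132, x)) (Function('y')(x) = Mul(Add(Mul(2, x), 289), Add(402, 164)) = Mul(Add(289, Mul(2, x)), 566) = Add(163574, Mul(1132, x)))
Pow(Add(Function('y')(-696), Mul(Function('l')(7), -1608)), -1) = Pow(Add(Add(163574, Mul(1132, -696)), Mul(17, -1608)), -1) = Pow(Add(Add(163574, -787872), -27336), -1) = Pow(Add(-624298, -27336), -1) = Pow(-651634, -1) = Rational(-1, 651634)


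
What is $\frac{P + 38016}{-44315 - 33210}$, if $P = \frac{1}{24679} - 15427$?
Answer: $- \frac{557473932}{1913239475} \approx -0.29138$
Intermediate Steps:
$P = - \frac{380722932}{24679}$ ($P = \frac{1}{24679} - 15427 = - \frac{380722932}{24679} \approx -15427.0$)
$\frac{P + 38016}{-44315 - 33210} = \frac{- \frac{380722932}{24679} + 38016}{-44315 - 33210} = \frac{557473932}{24679 \left(-77525\right)} = \frac{557473932}{24679} \left(- \frac{1}{77525}\right) = - \frac{557473932}{1913239475}$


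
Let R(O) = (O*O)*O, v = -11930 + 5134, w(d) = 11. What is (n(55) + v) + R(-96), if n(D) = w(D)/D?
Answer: -4457659/5 ≈ -8.9153e+5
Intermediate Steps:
n(D) = 11/D
v = -6796
R(O) = O³ (R(O) = O²*O = O³)
(n(55) + v) + R(-96) = (11/55 - 6796) + (-96)³ = (11*(1/55) - 6796) - 884736 = (⅕ - 6796) - 884736 = -33979/5 - 884736 = -4457659/5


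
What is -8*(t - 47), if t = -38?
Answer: 680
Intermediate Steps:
-8*(t - 47) = -8*(-38 - 47) = -8*(-85) = 680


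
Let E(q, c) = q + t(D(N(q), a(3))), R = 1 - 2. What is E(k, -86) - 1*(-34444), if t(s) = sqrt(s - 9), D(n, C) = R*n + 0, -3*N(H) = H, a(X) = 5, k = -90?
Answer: 34354 + I*sqrt(39) ≈ 34354.0 + 6.245*I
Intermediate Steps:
N(H) = -H/3
R = -1
D(n, C) = -n (D(n, C) = -n + 0 = -n)
t(s) = sqrt(-9 + s)
E(q, c) = q + sqrt(-9 + q/3) (E(q, c) = q + sqrt(-9 - (-1)*q/3) = q + sqrt(-9 + q/3))
E(k, -86) - 1*(-34444) = (-90 + sqrt(-81 + 3*(-90))/3) - 1*(-34444) = (-90 + sqrt(-81 - 270)/3) + 34444 = (-90 + sqrt(-351)/3) + 34444 = (-90 + (3*I*sqrt(39))/3) + 34444 = (-90 + I*sqrt(39)) + 34444 = 34354 + I*sqrt(39)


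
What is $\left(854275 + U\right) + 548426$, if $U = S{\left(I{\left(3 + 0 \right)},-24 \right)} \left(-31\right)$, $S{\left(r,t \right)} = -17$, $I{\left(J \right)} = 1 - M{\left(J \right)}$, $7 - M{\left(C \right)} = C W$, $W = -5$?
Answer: $1403228$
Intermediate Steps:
$M{\left(C \right)} = 7 + 5 C$ ($M{\left(C \right)} = 7 - C \left(-5\right) = 7 - - 5 C = 7 + 5 C$)
$I{\left(J \right)} = -6 - 5 J$ ($I{\left(J \right)} = 1 - \left(7 + 5 J\right) = -6 - 5 J$)
$U = 527$ ($U = \left(-17\right) \left(-31\right) = 527$)
$\left(854275 + U\right) + 548426 = \left(854275 + 527\right) + 548426 = 854802 + 548426 = 1403228$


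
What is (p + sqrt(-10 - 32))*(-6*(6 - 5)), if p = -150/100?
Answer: 9 - 6*I*sqrt(42) ≈ 9.0 - 38.884*I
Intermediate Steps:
p = -3/2 (p = -150*1/100 = -3/2 ≈ -1.5000)
(p + sqrt(-10 - 32))*(-6*(6 - 5)) = (-3/2 + sqrt(-10 - 32))*(-6*(6 - 5)) = (-3/2 + sqrt(-42))*(-6*1) = (-3/2 + I*sqrt(42))*(-6) = 9 - 6*I*sqrt(42)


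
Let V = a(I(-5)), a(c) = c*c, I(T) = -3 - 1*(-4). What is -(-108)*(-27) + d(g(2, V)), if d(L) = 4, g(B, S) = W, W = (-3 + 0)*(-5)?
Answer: -2912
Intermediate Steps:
I(T) = 1 (I(T) = -3 + 4 = 1)
a(c) = c²
V = 1 (V = 1² = 1)
W = 15 (W = -3*(-5) = 15)
g(B, S) = 15
-(-108)*(-27) + d(g(2, V)) = -(-108)*(-27) + 4 = -54*54 + 4 = -2916 + 4 = -2912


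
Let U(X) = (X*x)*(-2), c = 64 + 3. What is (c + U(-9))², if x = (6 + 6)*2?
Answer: 249001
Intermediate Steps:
c = 67
x = 24 (x = 12*2 = 24)
U(X) = -48*X (U(X) = (X*24)*(-2) = (24*X)*(-2) = -48*X)
(c + U(-9))² = (67 - 48*(-9))² = (67 + 432)² = 499² = 249001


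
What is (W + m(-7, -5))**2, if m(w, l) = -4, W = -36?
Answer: 1600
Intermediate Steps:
(W + m(-7, -5))**2 = (-36 - 4)**2 = (-40)**2 = 1600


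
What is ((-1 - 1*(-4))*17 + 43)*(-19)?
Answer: -1786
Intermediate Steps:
((-1 - 1*(-4))*17 + 43)*(-19) = ((-1 + 4)*17 + 43)*(-19) = (3*17 + 43)*(-19) = (51 + 43)*(-19) = 94*(-19) = -1786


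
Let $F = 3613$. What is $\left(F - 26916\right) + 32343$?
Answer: $9040$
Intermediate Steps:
$\left(F - 26916\right) + 32343 = \left(3613 - 26916\right) + 32343 = -23303 + 32343 = 9040$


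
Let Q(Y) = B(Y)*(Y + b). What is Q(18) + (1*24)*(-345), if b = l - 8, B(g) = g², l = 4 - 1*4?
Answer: -5040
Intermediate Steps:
l = 0 (l = 4 - 4 = 0)
b = -8 (b = 0 - 8 = -8)
Q(Y) = Y²*(-8 + Y) (Q(Y) = Y²*(Y - 8) = Y²*(-8 + Y))
Q(18) + (1*24)*(-345) = 18²*(-8 + 18) + (1*24)*(-345) = 324*10 + 24*(-345) = 3240 - 8280 = -5040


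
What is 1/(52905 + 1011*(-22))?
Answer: 1/30663 ≈ 3.2613e-5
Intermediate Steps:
1/(52905 + 1011*(-22)) = 1/(52905 - 22242) = 1/30663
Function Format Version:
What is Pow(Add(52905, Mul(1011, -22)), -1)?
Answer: Rational(1, 30663) ≈ 3.2613e-5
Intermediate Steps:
Pow(Add(52905, Mul(1011, -22)), -1) = Pow(Add(52905, -22242), -1) = Pow(30663, -1) = Rational(1, 30663)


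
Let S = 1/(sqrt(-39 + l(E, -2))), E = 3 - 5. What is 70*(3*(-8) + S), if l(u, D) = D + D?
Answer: -1680 - 70*I*sqrt(43)/43 ≈ -1680.0 - 10.675*I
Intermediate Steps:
E = -2
l(u, D) = 2*D
S = -I*sqrt(43)/43 (S = 1/(sqrt(-39 + 2*(-2))) = 1/(sqrt(-39 - 4)) = 1/(sqrt(-43)) = 1/(I*sqrt(43)) = -I*sqrt(43)/43 ≈ -0.1525*I)
70*(3*(-8) + S) = 70*(3*(-8) - I*sqrt(43)/43) = 70*(-24 - I*sqrt(43)/43) = -1680 - 70*I*sqrt(43)/43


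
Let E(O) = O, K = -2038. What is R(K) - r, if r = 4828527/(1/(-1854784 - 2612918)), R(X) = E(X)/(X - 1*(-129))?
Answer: 41181749274029224/1909 ≈ 2.1572e+13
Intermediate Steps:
R(X) = X/(129 + X) (R(X) = X/(X - 1*(-129)) = X/(X + 129) = X/(129 + X))
r = -21572419734954 (r = 4828527/(1/(-4467702)) = 4828527/(-1/4467702) = 4828527*(-4467702) = -21572419734954)
R(K) - r = -2038/(129 - 2038) - 1*(-21572419734954) = -2038/(-1909) + 21572419734954 = -2038*(-1/1909) + 21572419734954 = 2038/1909 + 21572419734954 = 41181749274029224/1909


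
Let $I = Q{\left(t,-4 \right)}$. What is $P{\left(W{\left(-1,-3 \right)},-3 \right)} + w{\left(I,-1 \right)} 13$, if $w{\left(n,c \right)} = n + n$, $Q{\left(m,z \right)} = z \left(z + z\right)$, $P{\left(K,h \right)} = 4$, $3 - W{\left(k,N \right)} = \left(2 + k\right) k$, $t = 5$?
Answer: $836$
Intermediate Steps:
$W{\left(k,N \right)} = 3 - k \left(2 + k\right)$ ($W{\left(k,N \right)} = 3 - \left(2 + k\right) k = 3 - k \left(2 + k\right)$)
$Q{\left(m,z \right)} = 2 z^{2}$ ($Q{\left(m,z \right)} = z 2 z = 2 z^{2}$)
$I = 32$ ($I = 2 \left(-4\right)^{2} = 2 \cdot 16 = 32$)
$w{\left(n,c \right)} = 2 n$
$P{\left(W{\left(-1,-3 \right)},-3 \right)} + w{\left(I,-1 \right)} 13 = 4 + 2 \cdot 32 \cdot 13 = 4 + 64 \cdot 13 = 4 + 832 = 836$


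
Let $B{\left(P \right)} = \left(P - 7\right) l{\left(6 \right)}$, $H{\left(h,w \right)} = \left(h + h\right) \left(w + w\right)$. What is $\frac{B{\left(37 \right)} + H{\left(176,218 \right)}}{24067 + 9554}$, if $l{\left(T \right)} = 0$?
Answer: $\frac{153472}{33621} \approx 4.5648$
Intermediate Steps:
$H{\left(h,w \right)} = 4 h w$ ($H{\left(h,w \right)} = 2 h 2 w = 4 h w$)
$B{\left(P \right)} = 0$ ($B{\left(P \right)} = \left(P - 7\right) 0 = \left(-7 + P\right) 0 = 0$)
$\frac{B{\left(37 \right)} + H{\left(176,218 \right)}}{24067 + 9554} = \frac{0 + 4 \cdot 176 \cdot 218}{24067 + 9554} = \frac{0 + 153472}{33621} = 153472 \cdot \frac{1}{33621} = \frac{153472}{33621}$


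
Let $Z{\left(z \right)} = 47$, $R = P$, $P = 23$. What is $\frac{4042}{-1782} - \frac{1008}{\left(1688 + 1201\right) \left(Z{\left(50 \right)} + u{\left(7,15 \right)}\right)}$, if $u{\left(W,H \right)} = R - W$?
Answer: $- \frac{216775}{95337} \approx -2.2738$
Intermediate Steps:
$R = 23$
$u{\left(W,H \right)} = 23 - W$
$\frac{4042}{-1782} - \frac{1008}{\left(1688 + 1201\right) \left(Z{\left(50 \right)} + u{\left(7,15 \right)}\right)} = \frac{4042}{-1782} - \frac{1008}{\left(1688 + 1201\right) \left(47 + \left(23 - 7\right)\right)} = 4042 \left(- \frac{1}{1782}\right) - \frac{1008}{2889 \left(47 + \left(23 - 7\right)\right)} = - \frac{2021}{891} - \frac{1008}{2889 \left(47 + 16\right)} = - \frac{2021}{891} - \frac{1008}{2889 \cdot 63} = - \frac{2021}{891} - \frac{1008}{182007} = - \frac{2021}{891} - \frac{16}{2889} = - \frac{216775}{95337}$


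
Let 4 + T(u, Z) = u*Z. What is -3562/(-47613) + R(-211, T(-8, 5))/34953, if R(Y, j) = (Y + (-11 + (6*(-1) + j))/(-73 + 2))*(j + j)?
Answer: 23784549362/39386473473 ≈ 0.60388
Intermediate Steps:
T(u, Z) = -4 + Z*u (T(u, Z) = -4 + u*Z = -4 + Z*u)
R(Y, j) = 2*j*(17/71 + Y - j/71) (R(Y, j) = (Y + (-11 + (-6 + j))/(-71))*(2*j) = (Y + (-17 + j)*(-1/71))*(2*j) = (Y + (17/71 - j/71))*(2*j) = (17/71 + Y - j/71)*(2*j) = 2*j*(17/71 + Y - j/71))
-3562/(-47613) + R(-211, T(-8, 5))/34953 = -3562/(-47613) + (2*(-4 + 5*(-8))*(17 - (-4 + 5*(-8)) + 71*(-211))/71)/34953 = -3562*(-1/47613) + (2*(-4 - 40)*(17 - (-4 - 40) - 14981)/71)*(1/34953) = 3562/47613 + ((2/71)*(-44)*(17 - 1*(-44) - 14981))*(1/34953) = 3562/47613 + ((2/71)*(-44)*(17 + 44 - 14981))*(1/34953) = 3562/47613 + ((2/71)*(-44)*(-14920))*(1/34953) = 3562/47613 + (1312960/71)*(1/34953) = 3562/47613 + 1312960/2481663 = 23784549362/39386473473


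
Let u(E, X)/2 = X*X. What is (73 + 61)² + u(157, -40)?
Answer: 21156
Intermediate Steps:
u(E, X) = 2*X² (u(E, X) = 2*(X*X) = 2*X²)
(73 + 61)² + u(157, -40) = (73 + 61)² + 2*(-40)² = 134² + 2*1600 = 17956 + 3200 = 21156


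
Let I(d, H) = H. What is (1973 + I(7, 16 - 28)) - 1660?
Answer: 301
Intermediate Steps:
(1973 + I(7, 16 - 28)) - 1660 = (1973 + (16 - 28)) - 1660 = (1973 - 12) - 1660 = 1961 - 1660 = 301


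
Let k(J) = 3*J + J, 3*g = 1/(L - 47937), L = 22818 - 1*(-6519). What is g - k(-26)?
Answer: 5803199/55800 ≈ 104.00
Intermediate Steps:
L = 29337 (L = 22818 + 6519 = 29337)
g = -1/55800 (g = 1/(3*(29337 - 47937)) = (1/3)/(-18600) = (1/3)*(-1/18600) = -1/55800 ≈ -1.7921e-5)
k(J) = 4*J
g - k(-26) = -1/55800 - 4*(-26) = -1/55800 - 1*(-104) = -1/55800 + 104 = 5803199/55800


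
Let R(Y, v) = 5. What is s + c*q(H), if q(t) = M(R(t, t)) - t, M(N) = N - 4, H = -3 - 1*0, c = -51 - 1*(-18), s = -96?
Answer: -228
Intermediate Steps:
c = -33 (c = -51 + 18 = -33)
H = -3 (H = -3 + 0 = -3)
M(N) = -4 + N
q(t) = 1 - t (q(t) = (-4 + 5) - t = 1 - t)
s + c*q(H) = -96 - 33*(1 - 1*(-3)) = -96 - 33*(1 + 3) = -96 - 33*4 = -96 - 132 = -228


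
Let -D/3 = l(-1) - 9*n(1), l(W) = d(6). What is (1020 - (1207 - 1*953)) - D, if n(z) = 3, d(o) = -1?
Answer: 682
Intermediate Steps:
l(W) = -1
D = 84 (D = -3*(-1 - 9*3) = -3*(-1 - 27) = -3*(-28) = 84)
(1020 - (1207 - 1*953)) - D = (1020 - (1207 - 1*953)) - 1*84 = (1020 - (1207 - 953)) - 84 = (1020 - 1*254) - 84 = (1020 - 254) - 84 = 766 - 84 = 682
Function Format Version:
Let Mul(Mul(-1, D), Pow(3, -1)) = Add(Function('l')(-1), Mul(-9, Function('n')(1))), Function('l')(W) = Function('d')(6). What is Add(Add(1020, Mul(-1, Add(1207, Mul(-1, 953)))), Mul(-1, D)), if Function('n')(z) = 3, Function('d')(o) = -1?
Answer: 682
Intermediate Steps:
Function('l')(W) = -1
D = 84 (D = Mul(-3, Add(-1, Mul(-9, 3))) = Mul(-3, Add(-1, -27)) = Mul(-3, -28) = 84)
Add(Add(1020, Mul(-1, Add(1207, Mul(-1, 953)))), Mul(-1, D)) = Add(Add(1020, Mul(-1, Add(1207, Mul(-1, 953)))), Mul(-1, 84)) = Add(Add(1020, Mul(-1, Add(1207, -953))), -84) = Add(Add(1020, Mul(-1, 254)), -84) = Add(Add(1020, -254), -84) = Add(766, -84) = 682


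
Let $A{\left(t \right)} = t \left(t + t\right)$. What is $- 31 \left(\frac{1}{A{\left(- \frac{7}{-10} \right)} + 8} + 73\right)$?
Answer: $- \frac{1017637}{449} \approx -2266.5$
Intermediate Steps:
$A{\left(t \right)} = 2 t^{2}$ ($A{\left(t \right)} = t 2 t = 2 t^{2}$)
$- 31 \left(\frac{1}{A{\left(- \frac{7}{-10} \right)} + 8} + 73\right) = - 31 \left(\frac{1}{2 \left(- \frac{7}{-10}\right)^{2} + 8} + 73\right) = - 31 \left(\frac{1}{2 \left(\left(-7\right) \left(- \frac{1}{10}\right)\right)^{2} + 8} + 73\right) = - 31 \left(\frac{1}{2 \left(\frac{7}{10}\right)^{2} + 8} + 73\right) = - 31 \left(\frac{1}{2 \cdot \frac{49}{100} + 8} + 73\right) = - 31 \left(\frac{1}{\frac{49}{50} + 8} + 73\right) = - 31 \left(\frac{1}{\frac{449}{50}} + 73\right) = - 31 \left(\frac{50}{449} + 73\right) = \left(-31\right) \frac{32827}{449} = - \frac{1017637}{449}$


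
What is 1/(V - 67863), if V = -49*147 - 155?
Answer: -1/75221 ≈ -1.3294e-5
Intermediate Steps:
V = -7358 (V = -7203 - 155 = -7358)
1/(V - 67863) = 1/(-7358 - 67863) = 1/(-75221) = -1/75221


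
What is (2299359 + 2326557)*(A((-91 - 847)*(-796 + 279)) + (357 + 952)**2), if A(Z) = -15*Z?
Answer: -25723372734444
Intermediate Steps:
(2299359 + 2326557)*(A((-91 - 847)*(-796 + 279)) + (357 + 952)**2) = (2299359 + 2326557)*(-15*(-91 - 847)*(-796 + 279) + (357 + 952)**2) = 4625916*(-(-14070)*(-517) + 1309**2) = 4625916*(-15*484946 + 1713481) = 4625916*(-7274190 + 1713481) = 4625916*(-5560709) = -25723372734444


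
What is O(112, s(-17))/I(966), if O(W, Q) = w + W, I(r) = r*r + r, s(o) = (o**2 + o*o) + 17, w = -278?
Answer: -83/467061 ≈ -0.00017771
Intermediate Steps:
s(o) = 17 + 2*o**2 (s(o) = (o**2 + o**2) + 17 = 2*o**2 + 17 = 17 + 2*o**2)
I(r) = r + r**2 (I(r) = r**2 + r = r + r**2)
O(W, Q) = -278 + W
O(112, s(-17))/I(966) = (-278 + 112)/((966*(1 + 966))) = -166/(966*967) = -166/934122 = -166*1/934122 = -83/467061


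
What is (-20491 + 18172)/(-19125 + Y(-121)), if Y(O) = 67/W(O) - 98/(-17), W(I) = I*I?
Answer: 577192143/4758719168 ≈ 0.12129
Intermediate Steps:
W(I) = I**2
Y(O) = 98/17 + 67/O**2 (Y(O) = 67/(O**2) - 98/(-17) = 67/O**2 - 98*(-1/17) = 67/O**2 + 98/17 = 98/17 + 67/O**2)
(-20491 + 18172)/(-19125 + Y(-121)) = (-20491 + 18172)/(-19125 + (98/17 + 67/(-121)**2)) = -2319/(-19125 + (98/17 + 67*(1/14641))) = -2319/(-19125 + (98/17 + 67/14641)) = -2319/(-19125 + 1435957/248897) = -2319/(-4758719168/248897) = -2319*(-248897/4758719168) = 577192143/4758719168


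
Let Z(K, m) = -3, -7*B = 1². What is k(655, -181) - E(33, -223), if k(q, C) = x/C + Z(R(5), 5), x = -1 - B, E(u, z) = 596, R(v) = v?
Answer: -758927/1267 ≈ -599.00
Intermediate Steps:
B = -⅐ (B = -⅐*1² = -⅐*1 = -⅐ ≈ -0.14286)
x = -6/7 (x = -1 - 1*(-⅐) = -1 + ⅐ = -6/7 ≈ -0.85714)
k(q, C) = -3 - 6/(7*C) (k(q, C) = -6/(7*C) - 3 = -3 - 6/(7*C))
k(655, -181) - E(33, -223) = (-3 - 6/7/(-181)) - 1*596 = (-3 - 6/7*(-1/181)) - 596 = (-3 + 6/1267) - 596 = -3795/1267 - 596 = -758927/1267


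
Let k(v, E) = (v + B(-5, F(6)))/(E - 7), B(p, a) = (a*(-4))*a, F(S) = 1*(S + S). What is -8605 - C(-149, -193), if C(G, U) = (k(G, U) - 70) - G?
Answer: -69501/8 ≈ -8687.6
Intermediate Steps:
F(S) = 2*S (F(S) = 1*(2*S) = 2*S)
B(p, a) = -4*a**2 (B(p, a) = (-4*a)*a = -4*a**2)
k(v, E) = (-576 + v)/(-7 + E) (k(v, E) = (v - 4*(2*6)**2)/(E - 7) = (v - 4*12**2)/(-7 + E) = (v - 4*144)/(-7 + E) = (v - 576)/(-7 + E) = (-576 + v)/(-7 + E))
C(G, U) = -70 - G + (-576 + G)/(-7 + U) (C(G, U) = ((-576 + G)/(-7 + U) - 70) - G = (-70 + (-576 + G)/(-7 + U)) - G = -70 - G + (-576 + G)/(-7 + U))
-8605 - C(-149, -193) = -8605 - (-576 - 149 - (-7 - 193)*(70 - 149))/(-7 - 193) = -8605 - (-576 - 149 - 1*(-200)*(-79))/(-200) = -8605 - (-1)*(-576 - 149 - 15800)/200 = -8605 - (-1)*(-16525)/200 = -8605 - 1*661/8 = -8605 - 661/8 = -69501/8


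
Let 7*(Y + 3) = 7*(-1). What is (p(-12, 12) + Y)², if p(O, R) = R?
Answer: 64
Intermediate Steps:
Y = -4 (Y = -3 + (7*(-1))/7 = -3 + (⅐)*(-7) = -3 - 1 = -4)
(p(-12, 12) + Y)² = (12 - 4)² = 8² = 64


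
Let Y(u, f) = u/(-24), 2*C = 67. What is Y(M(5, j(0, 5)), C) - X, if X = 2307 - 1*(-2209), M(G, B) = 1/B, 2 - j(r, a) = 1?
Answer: -108385/24 ≈ -4516.0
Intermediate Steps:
j(r, a) = 1 (j(r, a) = 2 - 1*1 = 2 - 1 = 1)
C = 67/2 (C = (½)*67 = 67/2 ≈ 33.500)
Y(u, f) = -u/24 (Y(u, f) = u*(-1/24) = -u/24)
X = 4516 (X = 2307 + 2209 = 4516)
Y(M(5, j(0, 5)), C) - X = -1/24/1 - 1*4516 = -1/24*1 - 4516 = -1/24 - 4516 = -108385/24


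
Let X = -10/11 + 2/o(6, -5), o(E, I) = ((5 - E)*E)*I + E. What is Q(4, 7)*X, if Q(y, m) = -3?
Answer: 169/66 ≈ 2.5606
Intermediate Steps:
o(E, I) = E + E*I*(5 - E) (o(E, I) = (E*(5 - E))*I + E = E*I*(5 - E) + E = E + E*I*(5 - E))
X = -169/198 (X = -10/11 + 2/((6*(1 + 5*(-5) - 1*6*(-5)))) = -10*1/11 + 2/((6*(1 - 25 + 30))) = -10/11 + 2/((6*6)) = -10/11 + 2/36 = -10/11 + 2*(1/36) = -10/11 + 1/18 = -169/198 ≈ -0.85354)
Q(4, 7)*X = -3*(-169/198) = 169/66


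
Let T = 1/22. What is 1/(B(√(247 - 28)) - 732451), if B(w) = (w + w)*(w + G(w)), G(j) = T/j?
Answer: -11/8052142 ≈ -1.3661e-6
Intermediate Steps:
T = 1/22 ≈ 0.045455
G(j) = 1/(22*j)
B(w) = 2*w*(w + 1/(22*w)) (B(w) = (w + w)*(w + 1/(22*w)) = (2*w)*(w + 1/(22*w)) = 2*w*(w + 1/(22*w)))
1/(B(√(247 - 28)) - 732451) = 1/((1/11 + 2*(√(247 - 28))²) - 732451) = 1/((1/11 + 2*(√219)²) - 732451) = 1/((1/11 + 2*219) - 732451) = 1/((1/11 + 438) - 732451) = 1/(4819/11 - 732451) = 1/(-8052142/11) = -11/8052142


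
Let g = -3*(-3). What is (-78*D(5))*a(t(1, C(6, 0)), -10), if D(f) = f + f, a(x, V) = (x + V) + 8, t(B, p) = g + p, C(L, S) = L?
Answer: -10140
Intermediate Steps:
g = 9
t(B, p) = 9 + p
a(x, V) = 8 + V + x (a(x, V) = (V + x) + 8 = 8 + V + x)
D(f) = 2*f
(-78*D(5))*a(t(1, C(6, 0)), -10) = (-156*5)*(8 - 10 + (9 + 6)) = (-78*10)*(8 - 10 + 15) = -780*13 = -10140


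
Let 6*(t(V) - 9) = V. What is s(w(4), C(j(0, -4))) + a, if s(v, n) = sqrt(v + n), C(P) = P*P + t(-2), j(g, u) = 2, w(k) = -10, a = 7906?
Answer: 7906 + 2*sqrt(6)/3 ≈ 7907.6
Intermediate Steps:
t(V) = 9 + V/6
C(P) = 26/3 + P**2 (C(P) = P*P + (9 + (1/6)*(-2)) = P**2 + (9 - 1/3) = P**2 + 26/3 = 26/3 + P**2)
s(v, n) = sqrt(n + v)
s(w(4), C(j(0, -4))) + a = sqrt((26/3 + 2**2) - 10) + 7906 = sqrt((26/3 + 4) - 10) + 7906 = sqrt(38/3 - 10) + 7906 = sqrt(8/3) + 7906 = 2*sqrt(6)/3 + 7906 = 7906 + 2*sqrt(6)/3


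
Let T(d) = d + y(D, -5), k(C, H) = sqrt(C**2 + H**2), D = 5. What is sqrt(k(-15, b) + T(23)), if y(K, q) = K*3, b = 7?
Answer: sqrt(38 + sqrt(274)) ≈ 7.3860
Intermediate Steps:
y(K, q) = 3*K
T(d) = 15 + d (T(d) = d + 3*5 = d + 15 = 15 + d)
sqrt(k(-15, b) + T(23)) = sqrt(sqrt((-15)**2 + 7**2) + (15 + 23)) = sqrt(sqrt(225 + 49) + 38) = sqrt(sqrt(274) + 38) = sqrt(38 + sqrt(274))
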